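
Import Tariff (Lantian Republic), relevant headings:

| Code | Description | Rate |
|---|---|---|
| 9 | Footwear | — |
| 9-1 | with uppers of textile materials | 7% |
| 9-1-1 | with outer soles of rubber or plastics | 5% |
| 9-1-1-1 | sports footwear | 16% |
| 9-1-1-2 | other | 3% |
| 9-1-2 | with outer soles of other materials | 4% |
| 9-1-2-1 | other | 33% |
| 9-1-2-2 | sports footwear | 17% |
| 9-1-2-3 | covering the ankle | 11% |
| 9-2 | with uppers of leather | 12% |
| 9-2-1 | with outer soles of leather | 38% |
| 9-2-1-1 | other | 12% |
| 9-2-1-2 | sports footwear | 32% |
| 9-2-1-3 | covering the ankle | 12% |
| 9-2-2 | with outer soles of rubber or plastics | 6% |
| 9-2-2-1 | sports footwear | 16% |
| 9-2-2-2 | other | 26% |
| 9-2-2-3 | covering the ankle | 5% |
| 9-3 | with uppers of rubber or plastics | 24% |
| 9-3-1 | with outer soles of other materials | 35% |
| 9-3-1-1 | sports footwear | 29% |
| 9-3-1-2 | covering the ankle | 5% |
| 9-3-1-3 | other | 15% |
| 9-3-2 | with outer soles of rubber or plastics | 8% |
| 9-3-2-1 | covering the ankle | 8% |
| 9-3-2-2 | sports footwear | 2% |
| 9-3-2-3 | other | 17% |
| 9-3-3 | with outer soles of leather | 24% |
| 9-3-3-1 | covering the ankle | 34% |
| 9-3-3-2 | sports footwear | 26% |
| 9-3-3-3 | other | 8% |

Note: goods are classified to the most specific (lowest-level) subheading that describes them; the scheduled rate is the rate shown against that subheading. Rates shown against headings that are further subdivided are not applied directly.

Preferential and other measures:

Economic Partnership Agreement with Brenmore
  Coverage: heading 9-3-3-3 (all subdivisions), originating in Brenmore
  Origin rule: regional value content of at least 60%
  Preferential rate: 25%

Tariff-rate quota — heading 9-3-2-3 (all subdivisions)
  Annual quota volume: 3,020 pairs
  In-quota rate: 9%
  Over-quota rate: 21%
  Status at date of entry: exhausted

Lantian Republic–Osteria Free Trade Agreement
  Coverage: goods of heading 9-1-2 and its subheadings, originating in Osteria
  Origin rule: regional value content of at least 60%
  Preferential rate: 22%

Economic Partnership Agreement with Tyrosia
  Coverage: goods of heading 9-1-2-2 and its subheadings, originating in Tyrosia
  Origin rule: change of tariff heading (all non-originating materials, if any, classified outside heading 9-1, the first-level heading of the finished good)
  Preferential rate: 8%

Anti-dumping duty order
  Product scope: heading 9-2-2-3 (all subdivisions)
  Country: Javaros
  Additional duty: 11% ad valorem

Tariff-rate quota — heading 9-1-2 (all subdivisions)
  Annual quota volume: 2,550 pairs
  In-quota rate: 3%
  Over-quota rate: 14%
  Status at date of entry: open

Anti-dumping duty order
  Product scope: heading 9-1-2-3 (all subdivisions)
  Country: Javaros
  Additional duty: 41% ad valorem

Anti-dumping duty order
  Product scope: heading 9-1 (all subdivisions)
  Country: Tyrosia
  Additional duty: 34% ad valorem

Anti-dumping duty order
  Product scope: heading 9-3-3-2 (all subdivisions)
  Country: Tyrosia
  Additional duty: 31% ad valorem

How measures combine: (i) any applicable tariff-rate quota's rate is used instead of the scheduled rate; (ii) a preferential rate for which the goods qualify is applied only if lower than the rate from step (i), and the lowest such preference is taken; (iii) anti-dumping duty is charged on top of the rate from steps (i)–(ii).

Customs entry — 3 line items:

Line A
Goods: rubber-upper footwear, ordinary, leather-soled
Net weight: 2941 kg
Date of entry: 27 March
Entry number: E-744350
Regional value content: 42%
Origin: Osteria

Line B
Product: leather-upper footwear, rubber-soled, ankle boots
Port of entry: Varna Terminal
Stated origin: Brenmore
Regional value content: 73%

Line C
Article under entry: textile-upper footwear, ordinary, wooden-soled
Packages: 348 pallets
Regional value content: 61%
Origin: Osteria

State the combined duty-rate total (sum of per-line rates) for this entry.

Line A: rubber-upper → 9-3; leather-soled → 9-3-3; ordinary → 9-3-3-3. Scheduled 8%. Osteria agreement on 9-1-2: 9-3-3-3 not covered. → 8%.
Line B: leather-upper → 9-2; rubber-soled → 9-2-2; ankle boots → 9-2-2-3. Scheduled 5%. Brenmore agreement on 9-3-3-3: 9-2-2-3 not covered. → 5%.
Line C: textile-upper → 9-1; wooden-soled → 9-1-2; ordinary → 9-1-2-1. Scheduled 33%. quota on 9-1-2 open → in-quota 3%; Osteria agreement on 9-1-2: RVC ≥ 60% → 22% available; preference 22% not lower than 3% → no reduction. → 3%.
Sum: 8% + 5% + 3% = 16%.

16%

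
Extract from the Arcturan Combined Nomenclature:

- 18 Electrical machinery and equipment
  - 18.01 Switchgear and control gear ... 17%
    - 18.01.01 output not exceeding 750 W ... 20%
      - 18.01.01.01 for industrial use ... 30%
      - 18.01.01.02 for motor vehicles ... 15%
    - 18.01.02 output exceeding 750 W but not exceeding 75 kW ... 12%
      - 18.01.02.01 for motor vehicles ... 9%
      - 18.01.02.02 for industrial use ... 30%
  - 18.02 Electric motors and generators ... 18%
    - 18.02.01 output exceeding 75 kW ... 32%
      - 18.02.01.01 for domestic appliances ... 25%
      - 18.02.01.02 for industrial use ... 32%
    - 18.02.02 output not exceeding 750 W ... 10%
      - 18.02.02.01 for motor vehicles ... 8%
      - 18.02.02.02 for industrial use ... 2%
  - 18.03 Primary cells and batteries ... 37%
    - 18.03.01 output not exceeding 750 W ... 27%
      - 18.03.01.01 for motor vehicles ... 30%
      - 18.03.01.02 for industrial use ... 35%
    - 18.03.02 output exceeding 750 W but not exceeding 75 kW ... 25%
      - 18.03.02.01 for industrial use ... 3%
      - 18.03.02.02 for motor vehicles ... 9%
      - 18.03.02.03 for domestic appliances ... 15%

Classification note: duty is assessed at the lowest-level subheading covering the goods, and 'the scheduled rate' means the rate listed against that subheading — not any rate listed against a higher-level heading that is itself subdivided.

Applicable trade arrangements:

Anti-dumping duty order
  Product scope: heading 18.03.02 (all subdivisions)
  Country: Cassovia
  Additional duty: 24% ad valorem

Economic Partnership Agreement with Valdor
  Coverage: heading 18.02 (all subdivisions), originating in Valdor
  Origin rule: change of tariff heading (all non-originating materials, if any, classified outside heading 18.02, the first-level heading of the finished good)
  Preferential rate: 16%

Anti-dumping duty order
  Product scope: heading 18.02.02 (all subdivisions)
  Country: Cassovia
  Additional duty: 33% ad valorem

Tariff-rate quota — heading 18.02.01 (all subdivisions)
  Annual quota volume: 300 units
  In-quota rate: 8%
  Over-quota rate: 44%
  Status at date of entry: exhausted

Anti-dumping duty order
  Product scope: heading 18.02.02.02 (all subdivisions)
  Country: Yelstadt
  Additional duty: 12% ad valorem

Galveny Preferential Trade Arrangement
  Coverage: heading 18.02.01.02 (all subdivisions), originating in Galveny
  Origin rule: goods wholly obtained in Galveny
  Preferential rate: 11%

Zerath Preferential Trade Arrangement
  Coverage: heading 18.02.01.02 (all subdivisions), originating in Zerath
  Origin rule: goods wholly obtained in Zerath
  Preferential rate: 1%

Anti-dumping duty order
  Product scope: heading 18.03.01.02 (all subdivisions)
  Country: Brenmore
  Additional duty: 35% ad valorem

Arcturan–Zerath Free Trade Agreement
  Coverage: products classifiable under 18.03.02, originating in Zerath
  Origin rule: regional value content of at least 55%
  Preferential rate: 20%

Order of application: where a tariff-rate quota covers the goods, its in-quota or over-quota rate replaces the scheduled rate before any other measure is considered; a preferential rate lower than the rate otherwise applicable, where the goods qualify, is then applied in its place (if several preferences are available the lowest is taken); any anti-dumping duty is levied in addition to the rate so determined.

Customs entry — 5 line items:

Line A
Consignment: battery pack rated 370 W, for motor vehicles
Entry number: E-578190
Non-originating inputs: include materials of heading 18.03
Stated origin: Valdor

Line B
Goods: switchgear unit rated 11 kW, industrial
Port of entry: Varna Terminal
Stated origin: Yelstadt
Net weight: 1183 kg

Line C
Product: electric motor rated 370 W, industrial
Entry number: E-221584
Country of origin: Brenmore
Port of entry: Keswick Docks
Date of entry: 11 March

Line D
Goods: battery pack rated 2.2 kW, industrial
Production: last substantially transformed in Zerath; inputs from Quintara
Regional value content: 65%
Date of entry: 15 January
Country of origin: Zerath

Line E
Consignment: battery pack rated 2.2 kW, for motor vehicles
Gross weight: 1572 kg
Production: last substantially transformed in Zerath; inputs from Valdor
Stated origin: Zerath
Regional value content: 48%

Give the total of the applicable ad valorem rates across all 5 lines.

74%

Line A: battery pack → 18.03; rated 370 W → 18.03.01; for motor vehicles → 18.03.01.01. Scheduled 30%. Valdor agreement on 18.02: 18.03.01.01 not covered. → 30%.
Line B: switchgear unit → 18.01; rated 11 kW → 18.01.02; industrial → 18.01.02.02. Scheduled 30%. No special measure applies. → 30%.
Line C: electric motor → 18.02; rated 370 W → 18.02.02; industrial → 18.02.02.02. Scheduled 2%. No special measure applies. → 2%.
Line D: battery pack → 18.03; rated 2.2 kW → 18.03.02; industrial → 18.03.02.01. Scheduled 3%. Zerath agreement on 18.02.01.02: 18.03.02.01 not covered; Zerath agreement on 18.03.02: RVC ≥ 55% → 20% available; preference 20% not lower than 3% → no reduction. → 3%.
Line E: battery pack → 18.03; rated 2.2 kW → 18.03.02; for motor vehicles → 18.03.02.02. Scheduled 9%. Zerath agreement on 18.02.01.02: 18.03.02.02 not covered; Zerath agreement on 18.03.02: RVC < 55%. → 9%.
Sum: 30% + 30% + 2% + 3% + 9% = 74%.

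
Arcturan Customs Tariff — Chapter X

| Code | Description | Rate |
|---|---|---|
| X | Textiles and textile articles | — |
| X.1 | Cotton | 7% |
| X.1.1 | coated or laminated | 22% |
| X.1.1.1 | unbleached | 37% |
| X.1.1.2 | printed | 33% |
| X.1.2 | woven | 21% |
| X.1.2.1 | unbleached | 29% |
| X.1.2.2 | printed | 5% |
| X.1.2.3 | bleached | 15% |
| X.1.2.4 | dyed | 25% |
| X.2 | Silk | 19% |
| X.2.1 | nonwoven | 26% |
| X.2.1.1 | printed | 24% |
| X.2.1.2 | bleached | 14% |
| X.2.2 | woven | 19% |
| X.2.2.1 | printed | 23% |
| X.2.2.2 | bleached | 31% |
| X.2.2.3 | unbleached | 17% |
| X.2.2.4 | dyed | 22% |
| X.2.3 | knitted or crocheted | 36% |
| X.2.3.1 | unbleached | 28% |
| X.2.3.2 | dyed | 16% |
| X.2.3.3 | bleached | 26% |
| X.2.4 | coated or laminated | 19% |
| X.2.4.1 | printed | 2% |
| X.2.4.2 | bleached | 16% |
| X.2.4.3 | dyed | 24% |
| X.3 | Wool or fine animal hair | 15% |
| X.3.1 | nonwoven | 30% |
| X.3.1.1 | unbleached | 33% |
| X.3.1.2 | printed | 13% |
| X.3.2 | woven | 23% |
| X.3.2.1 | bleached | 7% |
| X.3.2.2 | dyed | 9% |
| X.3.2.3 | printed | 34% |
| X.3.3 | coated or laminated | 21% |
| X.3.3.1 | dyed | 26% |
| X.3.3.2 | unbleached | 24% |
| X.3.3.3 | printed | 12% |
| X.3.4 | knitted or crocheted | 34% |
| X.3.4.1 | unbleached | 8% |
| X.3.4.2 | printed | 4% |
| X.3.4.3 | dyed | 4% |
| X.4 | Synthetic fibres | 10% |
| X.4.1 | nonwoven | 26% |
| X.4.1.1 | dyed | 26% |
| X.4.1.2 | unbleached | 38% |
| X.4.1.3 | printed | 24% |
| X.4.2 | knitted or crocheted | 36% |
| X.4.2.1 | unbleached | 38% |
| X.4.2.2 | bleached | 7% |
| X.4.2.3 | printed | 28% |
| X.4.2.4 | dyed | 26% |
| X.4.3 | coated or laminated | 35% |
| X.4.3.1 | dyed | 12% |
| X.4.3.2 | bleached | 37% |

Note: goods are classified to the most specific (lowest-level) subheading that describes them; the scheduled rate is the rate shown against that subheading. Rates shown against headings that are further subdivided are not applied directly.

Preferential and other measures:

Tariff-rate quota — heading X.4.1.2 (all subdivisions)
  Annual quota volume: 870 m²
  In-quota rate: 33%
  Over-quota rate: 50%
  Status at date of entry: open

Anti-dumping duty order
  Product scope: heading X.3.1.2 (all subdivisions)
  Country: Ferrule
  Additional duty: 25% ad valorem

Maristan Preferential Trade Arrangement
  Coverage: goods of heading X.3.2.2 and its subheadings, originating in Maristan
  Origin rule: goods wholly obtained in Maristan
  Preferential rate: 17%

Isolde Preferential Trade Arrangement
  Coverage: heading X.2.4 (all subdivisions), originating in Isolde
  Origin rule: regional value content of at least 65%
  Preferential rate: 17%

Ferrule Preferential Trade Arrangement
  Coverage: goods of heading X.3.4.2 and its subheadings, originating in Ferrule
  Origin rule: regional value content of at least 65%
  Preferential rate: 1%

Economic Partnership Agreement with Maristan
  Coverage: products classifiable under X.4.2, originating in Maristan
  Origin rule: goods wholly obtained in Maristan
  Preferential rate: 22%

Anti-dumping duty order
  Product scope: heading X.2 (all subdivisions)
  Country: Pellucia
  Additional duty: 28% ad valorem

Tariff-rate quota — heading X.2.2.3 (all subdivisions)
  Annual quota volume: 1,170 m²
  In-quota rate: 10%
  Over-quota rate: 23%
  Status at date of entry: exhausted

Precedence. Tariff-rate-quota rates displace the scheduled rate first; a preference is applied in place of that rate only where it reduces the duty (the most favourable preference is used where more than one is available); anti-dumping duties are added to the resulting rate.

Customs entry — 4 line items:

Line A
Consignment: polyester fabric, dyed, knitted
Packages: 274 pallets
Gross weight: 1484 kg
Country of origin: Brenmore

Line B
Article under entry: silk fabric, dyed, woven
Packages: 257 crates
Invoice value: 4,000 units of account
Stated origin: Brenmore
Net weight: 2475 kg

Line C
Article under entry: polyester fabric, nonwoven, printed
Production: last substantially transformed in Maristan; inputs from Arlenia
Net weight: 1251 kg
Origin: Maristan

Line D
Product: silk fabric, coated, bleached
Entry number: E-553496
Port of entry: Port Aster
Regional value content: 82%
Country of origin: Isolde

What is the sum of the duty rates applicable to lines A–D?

Line A: polyester → X.4; knitted → X.4.2; dyed → X.4.2.4. Scheduled 26%. No special measure applies. → 26%.
Line B: silk → X.2; woven → X.2.2; dyed → X.2.2.4. Scheduled 22%. No special measure applies. → 22%.
Line C: polyester → X.4; nonwoven → X.4.1; printed → X.4.1.3. Scheduled 24%. Maristan agreement on X.3.2.2: X.4.1.3 not covered; Maristan agreement on X.4.2: X.4.1.3 not covered. → 24%.
Line D: silk → X.2; coated → X.2.4; bleached → X.2.4.2. Scheduled 16%. Isolde agreement on X.2.4: RVC ≥ 65% → 17% available; preference 17% not lower than 16% → no reduction. → 16%.
Sum: 26% + 22% + 24% + 16% = 88%.

88%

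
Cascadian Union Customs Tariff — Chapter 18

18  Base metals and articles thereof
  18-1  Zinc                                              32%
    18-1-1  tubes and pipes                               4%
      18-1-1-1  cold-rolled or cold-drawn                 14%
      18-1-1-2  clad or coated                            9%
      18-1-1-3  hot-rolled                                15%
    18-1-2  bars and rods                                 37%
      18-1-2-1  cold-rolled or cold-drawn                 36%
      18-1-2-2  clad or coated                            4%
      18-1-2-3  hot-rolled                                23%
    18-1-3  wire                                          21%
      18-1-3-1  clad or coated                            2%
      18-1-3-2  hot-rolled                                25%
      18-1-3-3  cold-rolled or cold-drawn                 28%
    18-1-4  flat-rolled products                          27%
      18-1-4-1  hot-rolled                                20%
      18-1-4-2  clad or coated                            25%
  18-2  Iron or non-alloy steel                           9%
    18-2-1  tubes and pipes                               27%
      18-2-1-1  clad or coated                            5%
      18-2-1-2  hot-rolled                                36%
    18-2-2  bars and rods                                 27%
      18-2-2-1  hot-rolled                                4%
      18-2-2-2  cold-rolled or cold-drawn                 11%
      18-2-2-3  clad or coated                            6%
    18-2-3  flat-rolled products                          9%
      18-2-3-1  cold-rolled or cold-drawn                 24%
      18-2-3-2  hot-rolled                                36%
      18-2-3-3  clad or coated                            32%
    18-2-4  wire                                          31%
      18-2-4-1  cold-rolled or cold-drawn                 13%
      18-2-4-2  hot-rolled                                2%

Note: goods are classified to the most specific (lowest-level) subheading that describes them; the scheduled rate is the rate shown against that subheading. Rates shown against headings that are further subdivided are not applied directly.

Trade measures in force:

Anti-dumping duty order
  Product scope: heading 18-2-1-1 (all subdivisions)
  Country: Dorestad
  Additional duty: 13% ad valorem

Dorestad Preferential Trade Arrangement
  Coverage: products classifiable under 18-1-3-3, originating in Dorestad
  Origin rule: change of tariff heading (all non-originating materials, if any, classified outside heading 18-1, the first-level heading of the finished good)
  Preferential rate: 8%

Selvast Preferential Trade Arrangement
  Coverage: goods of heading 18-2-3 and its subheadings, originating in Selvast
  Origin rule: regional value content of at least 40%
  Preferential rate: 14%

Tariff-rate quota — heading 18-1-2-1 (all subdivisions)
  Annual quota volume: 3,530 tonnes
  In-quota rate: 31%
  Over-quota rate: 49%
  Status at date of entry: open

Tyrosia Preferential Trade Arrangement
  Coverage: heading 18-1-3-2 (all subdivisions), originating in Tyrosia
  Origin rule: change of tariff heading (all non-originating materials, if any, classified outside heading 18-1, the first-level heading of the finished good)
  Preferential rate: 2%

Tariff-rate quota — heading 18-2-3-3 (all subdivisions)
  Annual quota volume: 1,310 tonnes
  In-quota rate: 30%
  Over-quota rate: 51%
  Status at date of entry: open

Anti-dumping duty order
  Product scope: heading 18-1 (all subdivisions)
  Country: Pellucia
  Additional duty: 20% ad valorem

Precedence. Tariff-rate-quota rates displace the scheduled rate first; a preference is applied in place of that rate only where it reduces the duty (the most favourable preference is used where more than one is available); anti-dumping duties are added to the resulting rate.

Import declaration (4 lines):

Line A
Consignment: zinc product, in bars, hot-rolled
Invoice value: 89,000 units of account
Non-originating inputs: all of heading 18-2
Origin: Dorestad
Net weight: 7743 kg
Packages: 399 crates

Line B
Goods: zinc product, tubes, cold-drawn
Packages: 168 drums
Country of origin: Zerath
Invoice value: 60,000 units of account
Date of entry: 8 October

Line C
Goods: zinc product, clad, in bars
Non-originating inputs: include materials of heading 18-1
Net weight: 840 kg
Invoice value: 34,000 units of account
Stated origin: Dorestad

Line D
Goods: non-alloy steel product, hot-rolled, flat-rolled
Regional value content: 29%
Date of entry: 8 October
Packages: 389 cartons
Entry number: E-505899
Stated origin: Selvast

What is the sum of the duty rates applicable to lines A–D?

Line A: zinc → 18-1; in bars → 18-1-2; hot-rolled → 18-1-2-3. Scheduled 23%. Dorestad agreement on 18-1-3-3: 18-1-2-3 not covered. → 23%.
Line B: zinc → 18-1; tubes → 18-1-1; cold-drawn → 18-1-1-1. Scheduled 14%. No special measure applies. → 14%.
Line C: zinc → 18-1; in bars → 18-1-2; clad → 18-1-2-2. Scheduled 4%. Dorestad agreement on 18-1-3-3: 18-1-2-2 not covered. → 4%.
Line D: non-alloy steel → 18-2; flat-rolled → 18-2-3; hot-rolled → 18-2-3-2. Scheduled 36%. Selvast agreement on 18-2-3: RVC < 40%. → 36%.
Sum: 23% + 14% + 4% + 36% = 77%.

77%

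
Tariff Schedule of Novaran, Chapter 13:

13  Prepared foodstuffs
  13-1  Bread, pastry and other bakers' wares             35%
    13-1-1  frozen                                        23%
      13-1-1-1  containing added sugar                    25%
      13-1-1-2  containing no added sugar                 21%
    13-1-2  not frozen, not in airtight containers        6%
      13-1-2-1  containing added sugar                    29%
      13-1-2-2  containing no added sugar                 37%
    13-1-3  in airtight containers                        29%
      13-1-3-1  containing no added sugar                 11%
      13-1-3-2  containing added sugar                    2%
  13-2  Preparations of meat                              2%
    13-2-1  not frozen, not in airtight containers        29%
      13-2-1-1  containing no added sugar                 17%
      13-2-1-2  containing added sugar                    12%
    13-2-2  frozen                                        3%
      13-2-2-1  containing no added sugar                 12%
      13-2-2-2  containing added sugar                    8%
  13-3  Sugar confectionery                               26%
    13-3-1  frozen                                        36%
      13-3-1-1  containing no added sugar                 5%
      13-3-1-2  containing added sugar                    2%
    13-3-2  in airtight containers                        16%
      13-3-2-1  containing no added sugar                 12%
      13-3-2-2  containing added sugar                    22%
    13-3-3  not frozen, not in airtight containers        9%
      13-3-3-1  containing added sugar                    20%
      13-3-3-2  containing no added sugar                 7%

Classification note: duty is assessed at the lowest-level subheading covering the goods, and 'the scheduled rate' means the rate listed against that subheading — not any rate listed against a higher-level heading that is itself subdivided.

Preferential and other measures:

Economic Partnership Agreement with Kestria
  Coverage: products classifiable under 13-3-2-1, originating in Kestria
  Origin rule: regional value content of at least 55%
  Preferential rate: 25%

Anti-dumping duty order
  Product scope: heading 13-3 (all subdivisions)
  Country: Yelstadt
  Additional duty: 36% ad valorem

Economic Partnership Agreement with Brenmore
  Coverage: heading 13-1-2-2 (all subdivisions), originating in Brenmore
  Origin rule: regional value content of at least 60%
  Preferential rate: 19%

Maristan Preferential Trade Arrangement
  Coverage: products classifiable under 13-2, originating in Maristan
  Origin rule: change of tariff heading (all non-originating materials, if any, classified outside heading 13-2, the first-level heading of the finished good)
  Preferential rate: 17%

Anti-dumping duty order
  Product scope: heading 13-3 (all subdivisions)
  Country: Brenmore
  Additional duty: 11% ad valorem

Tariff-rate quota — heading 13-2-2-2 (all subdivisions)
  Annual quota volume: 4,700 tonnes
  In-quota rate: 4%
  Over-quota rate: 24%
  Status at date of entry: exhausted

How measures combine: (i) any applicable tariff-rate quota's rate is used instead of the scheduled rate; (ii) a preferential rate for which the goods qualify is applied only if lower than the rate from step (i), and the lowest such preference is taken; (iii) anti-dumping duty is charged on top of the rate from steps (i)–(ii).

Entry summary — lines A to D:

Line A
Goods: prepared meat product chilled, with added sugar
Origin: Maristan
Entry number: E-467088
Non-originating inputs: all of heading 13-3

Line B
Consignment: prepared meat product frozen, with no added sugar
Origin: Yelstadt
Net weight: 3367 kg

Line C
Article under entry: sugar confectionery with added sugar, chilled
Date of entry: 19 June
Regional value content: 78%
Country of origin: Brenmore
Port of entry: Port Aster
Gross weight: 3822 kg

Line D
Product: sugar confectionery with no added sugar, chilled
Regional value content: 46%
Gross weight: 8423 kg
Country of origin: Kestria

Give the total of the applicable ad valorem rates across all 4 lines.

62%

Line A: prepared meat product → 13-2; chilled → 13-2-1; with added sugar → 13-2-1-2. Scheduled 12%. Maristan agreement on 13-2: CTH met → 17% available; preference 17% not lower than 12% → no reduction. → 12%.
Line B: prepared meat product → 13-2; frozen → 13-2-2; with no added sugar → 13-2-2-1. Scheduled 12%. No special measure applies. → 12%.
Line C: sugar confectionery → 13-3; chilled → 13-3-3; with added sugar → 13-3-3-1. Scheduled 20%. Brenmore agreement on 13-1-2-2: 13-3-3-1 not covered; anti-dumping (Brenmore, 13-3): +11%; total 20% + 11% = 31%. → 31%.
Line D: sugar confectionery → 13-3; chilled → 13-3-3; with no added sugar → 13-3-3-2. Scheduled 7%. Kestria agreement on 13-3-2-1: 13-3-3-2 not covered. → 7%.
Sum: 12% + 12% + 31% + 7% = 62%.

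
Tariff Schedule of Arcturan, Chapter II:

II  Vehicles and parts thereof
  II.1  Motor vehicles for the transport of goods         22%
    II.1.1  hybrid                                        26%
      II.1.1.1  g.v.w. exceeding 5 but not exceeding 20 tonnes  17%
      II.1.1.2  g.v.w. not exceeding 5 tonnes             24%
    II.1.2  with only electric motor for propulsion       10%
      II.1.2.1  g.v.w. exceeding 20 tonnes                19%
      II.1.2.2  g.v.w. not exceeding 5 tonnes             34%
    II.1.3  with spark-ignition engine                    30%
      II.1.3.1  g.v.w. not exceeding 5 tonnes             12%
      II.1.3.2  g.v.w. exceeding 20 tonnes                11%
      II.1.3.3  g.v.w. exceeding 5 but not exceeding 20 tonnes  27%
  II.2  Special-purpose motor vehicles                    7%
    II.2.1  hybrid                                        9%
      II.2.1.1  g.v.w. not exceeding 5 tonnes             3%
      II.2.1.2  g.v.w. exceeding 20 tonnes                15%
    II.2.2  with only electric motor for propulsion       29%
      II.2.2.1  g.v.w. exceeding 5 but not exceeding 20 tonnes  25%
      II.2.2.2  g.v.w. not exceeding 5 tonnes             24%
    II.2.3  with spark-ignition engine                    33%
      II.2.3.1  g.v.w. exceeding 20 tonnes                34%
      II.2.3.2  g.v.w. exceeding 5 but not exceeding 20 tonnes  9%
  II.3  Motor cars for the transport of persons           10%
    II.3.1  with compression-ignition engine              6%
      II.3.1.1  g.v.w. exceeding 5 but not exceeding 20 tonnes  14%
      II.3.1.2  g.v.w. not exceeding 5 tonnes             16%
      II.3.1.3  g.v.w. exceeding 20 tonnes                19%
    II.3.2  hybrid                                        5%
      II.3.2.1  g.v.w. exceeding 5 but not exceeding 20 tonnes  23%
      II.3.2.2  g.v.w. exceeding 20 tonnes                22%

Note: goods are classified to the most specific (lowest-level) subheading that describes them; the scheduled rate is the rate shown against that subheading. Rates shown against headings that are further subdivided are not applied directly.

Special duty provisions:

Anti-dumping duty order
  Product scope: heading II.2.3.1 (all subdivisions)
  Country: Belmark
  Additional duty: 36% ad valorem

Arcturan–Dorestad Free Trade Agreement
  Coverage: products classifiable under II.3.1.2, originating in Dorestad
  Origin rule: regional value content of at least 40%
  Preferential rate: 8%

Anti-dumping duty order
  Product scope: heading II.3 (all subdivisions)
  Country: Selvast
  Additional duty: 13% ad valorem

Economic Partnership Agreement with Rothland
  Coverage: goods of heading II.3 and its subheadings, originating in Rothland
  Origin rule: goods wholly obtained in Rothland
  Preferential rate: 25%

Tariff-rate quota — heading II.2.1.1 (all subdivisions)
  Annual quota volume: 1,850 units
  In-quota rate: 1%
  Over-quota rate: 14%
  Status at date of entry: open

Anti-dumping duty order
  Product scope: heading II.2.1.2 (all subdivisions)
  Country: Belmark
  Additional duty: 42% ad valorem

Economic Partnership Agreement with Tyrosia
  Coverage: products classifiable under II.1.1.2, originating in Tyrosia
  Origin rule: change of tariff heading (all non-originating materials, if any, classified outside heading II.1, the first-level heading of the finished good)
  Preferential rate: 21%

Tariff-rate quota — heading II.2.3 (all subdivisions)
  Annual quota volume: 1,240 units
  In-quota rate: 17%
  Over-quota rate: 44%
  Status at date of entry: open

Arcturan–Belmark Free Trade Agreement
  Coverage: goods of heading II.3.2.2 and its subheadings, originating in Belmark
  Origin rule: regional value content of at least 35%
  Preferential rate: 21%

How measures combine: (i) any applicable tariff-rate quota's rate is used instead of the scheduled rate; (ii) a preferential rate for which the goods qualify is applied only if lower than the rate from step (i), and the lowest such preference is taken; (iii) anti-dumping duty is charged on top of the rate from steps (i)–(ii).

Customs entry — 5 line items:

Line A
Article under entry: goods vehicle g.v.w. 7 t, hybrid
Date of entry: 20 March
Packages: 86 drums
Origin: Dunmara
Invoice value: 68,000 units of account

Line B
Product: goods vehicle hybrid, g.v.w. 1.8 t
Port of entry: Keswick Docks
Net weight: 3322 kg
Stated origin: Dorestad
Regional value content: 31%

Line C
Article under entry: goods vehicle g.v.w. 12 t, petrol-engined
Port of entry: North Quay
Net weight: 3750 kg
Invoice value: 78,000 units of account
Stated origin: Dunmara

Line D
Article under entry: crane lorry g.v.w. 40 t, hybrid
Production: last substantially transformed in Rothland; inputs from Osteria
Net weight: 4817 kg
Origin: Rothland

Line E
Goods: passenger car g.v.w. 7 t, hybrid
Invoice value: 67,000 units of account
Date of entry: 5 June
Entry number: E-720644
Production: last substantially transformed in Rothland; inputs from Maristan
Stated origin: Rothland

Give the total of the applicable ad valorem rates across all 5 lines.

106%

Line A: goods vehicle → II.1; hybrid → II.1.1; g.v.w. 7 t → II.1.1.1. Scheduled 17%. No special measure applies. → 17%.
Line B: goods vehicle → II.1; hybrid → II.1.1; g.v.w. 1.8 t → II.1.1.2. Scheduled 24%. Dorestad agreement on II.3.1.2: II.1.1.2 not covered. → 24%.
Line C: goods vehicle → II.1; petrol-engined → II.1.3; g.v.w. 12 t → II.1.3.3. Scheduled 27%. No special measure applies. → 27%.
Line D: crane lorry → II.2; hybrid → II.2.1; g.v.w. 40 t → II.2.1.2. Scheduled 15%. Rothland agreement on II.3: II.2.1.2 not covered. → 15%.
Line E: passenger car → II.3; hybrid → II.3.2; g.v.w. 7 t → II.3.2.1. Scheduled 23%. Rothland agreement on II.3: not wholly obtained. → 23%.
Sum: 17% + 24% + 27% + 15% + 23% = 106%.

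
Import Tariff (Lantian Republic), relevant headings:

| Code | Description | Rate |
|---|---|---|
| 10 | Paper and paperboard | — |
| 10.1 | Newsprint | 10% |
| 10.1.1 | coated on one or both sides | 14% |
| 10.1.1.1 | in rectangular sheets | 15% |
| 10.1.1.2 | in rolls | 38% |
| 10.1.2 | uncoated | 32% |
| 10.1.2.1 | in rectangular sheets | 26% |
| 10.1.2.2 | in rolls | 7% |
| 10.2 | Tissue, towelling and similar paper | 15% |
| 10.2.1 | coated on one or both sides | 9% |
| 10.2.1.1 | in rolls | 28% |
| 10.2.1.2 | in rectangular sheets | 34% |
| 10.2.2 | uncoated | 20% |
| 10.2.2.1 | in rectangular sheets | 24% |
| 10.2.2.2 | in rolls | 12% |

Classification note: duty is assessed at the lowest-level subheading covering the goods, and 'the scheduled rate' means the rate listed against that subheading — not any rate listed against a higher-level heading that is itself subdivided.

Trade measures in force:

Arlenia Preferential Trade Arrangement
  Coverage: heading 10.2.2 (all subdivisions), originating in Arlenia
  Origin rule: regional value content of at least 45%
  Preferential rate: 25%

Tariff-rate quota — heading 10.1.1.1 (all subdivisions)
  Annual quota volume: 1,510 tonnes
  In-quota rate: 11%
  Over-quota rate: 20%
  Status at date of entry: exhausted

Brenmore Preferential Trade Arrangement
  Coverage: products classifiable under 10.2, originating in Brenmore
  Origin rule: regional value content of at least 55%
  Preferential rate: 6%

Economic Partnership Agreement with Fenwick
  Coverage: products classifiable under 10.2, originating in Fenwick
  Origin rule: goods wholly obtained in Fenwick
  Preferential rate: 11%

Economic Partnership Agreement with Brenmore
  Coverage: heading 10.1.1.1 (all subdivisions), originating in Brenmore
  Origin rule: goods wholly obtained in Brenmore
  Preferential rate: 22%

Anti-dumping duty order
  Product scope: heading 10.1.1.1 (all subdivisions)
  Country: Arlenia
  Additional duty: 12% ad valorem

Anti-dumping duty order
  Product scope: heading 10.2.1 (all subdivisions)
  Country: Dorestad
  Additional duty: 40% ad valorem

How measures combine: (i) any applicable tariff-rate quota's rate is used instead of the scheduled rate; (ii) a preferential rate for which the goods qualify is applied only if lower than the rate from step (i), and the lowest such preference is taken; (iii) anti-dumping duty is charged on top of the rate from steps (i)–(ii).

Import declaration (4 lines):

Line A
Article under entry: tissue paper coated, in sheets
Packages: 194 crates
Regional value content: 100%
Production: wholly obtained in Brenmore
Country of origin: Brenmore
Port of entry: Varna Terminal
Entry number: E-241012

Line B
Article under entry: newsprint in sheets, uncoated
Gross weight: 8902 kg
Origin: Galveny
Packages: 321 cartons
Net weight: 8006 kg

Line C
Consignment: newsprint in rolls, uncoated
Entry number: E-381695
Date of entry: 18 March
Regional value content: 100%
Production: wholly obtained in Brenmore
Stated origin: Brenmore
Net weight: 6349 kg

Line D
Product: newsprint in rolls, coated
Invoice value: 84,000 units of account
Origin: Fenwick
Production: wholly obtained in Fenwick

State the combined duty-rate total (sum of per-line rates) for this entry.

Line A: tissue paper → 10.2; coated → 10.2.1; in sheets → 10.2.1.2. Scheduled 34%. Brenmore agreement on 10.2: RVC ≥ 55% → 6% available; Brenmore agreement on 10.1.1.1: 10.2.1.2 not covered; preferential 6%. → 6%.
Line B: newsprint → 10.1; uncoated → 10.1.2; in sheets → 10.1.2.1. Scheduled 26%. No special measure applies. → 26%.
Line C: newsprint → 10.1; uncoated → 10.1.2; in rolls → 10.1.2.2. Scheduled 7%. Brenmore agreement on 10.2: 10.1.2.2 not covered; Brenmore agreement on 10.1.1.1: 10.1.2.2 not covered. → 7%.
Line D: newsprint → 10.1; coated → 10.1.1; in rolls → 10.1.1.2. Scheduled 38%. Fenwick agreement on 10.2: 10.1.1.2 not covered. → 38%.
Sum: 6% + 26% + 7% + 38% = 77%.

77%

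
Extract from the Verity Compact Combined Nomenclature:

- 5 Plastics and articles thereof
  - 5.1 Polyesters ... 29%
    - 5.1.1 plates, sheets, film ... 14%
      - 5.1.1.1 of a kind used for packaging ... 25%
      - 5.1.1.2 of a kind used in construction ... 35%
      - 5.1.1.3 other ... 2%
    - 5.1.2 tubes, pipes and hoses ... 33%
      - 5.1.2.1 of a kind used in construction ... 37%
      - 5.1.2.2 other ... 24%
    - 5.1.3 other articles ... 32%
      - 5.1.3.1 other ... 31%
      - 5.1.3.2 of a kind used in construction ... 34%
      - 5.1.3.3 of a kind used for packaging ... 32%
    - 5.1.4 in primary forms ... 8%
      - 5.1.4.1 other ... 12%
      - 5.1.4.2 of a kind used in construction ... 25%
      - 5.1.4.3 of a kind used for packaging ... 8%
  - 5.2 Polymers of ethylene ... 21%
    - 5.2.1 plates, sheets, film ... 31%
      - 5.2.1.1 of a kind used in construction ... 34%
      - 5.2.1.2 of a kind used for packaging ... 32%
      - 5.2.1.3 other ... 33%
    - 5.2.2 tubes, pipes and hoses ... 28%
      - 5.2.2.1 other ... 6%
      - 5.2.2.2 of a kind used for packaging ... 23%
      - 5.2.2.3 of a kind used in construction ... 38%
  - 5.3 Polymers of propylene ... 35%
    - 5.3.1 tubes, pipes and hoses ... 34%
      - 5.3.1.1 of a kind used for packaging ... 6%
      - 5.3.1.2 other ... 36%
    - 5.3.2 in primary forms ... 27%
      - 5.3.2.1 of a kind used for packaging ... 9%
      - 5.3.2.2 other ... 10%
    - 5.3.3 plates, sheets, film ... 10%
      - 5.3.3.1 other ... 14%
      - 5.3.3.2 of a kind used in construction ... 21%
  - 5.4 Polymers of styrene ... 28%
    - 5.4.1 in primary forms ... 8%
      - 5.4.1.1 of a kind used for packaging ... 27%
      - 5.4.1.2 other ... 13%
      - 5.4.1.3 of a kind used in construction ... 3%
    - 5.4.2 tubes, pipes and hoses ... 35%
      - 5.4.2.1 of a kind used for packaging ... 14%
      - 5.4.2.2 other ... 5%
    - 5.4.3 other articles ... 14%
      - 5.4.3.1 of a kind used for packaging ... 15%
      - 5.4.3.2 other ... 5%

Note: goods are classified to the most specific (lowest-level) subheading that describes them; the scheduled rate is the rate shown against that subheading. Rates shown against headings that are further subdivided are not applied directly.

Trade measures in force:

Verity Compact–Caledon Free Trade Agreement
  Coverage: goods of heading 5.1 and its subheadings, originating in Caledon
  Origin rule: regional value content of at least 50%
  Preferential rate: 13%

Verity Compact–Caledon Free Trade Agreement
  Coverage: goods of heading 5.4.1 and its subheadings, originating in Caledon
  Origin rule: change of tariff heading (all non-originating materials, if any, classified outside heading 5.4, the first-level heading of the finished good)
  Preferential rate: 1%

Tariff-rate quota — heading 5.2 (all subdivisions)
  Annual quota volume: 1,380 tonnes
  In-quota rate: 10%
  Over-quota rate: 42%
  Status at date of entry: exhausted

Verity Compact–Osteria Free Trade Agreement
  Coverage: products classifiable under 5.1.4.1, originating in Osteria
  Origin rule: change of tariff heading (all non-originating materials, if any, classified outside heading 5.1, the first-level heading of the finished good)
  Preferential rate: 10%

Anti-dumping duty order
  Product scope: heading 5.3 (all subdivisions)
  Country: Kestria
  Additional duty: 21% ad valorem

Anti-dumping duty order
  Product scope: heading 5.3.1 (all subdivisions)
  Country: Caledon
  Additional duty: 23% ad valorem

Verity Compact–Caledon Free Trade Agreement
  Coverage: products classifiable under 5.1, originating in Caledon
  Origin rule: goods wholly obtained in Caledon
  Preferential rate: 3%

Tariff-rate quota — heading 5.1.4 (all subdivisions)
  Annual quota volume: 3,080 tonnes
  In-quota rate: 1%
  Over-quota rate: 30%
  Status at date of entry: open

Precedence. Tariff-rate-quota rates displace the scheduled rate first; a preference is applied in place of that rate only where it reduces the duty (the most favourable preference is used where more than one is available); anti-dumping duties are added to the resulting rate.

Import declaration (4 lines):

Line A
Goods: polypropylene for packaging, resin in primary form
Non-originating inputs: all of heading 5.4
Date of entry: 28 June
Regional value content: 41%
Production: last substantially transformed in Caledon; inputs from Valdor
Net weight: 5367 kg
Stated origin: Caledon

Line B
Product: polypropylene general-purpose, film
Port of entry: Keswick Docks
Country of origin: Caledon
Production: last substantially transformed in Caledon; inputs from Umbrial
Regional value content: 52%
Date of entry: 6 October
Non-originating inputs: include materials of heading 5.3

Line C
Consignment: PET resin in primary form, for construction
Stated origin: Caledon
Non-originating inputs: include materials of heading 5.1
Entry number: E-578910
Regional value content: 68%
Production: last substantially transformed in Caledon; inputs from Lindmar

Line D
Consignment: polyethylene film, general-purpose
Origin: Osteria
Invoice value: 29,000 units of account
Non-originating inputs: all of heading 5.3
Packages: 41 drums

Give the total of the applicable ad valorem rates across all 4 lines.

Line A: polypropylene → 5.3; resin in primary form → 5.3.2; for packaging → 5.3.2.1. Scheduled 9%. Caledon agreement on 5.1: 5.3.2.1 not covered; Caledon agreement on 5.4.1: 5.3.2.1 not covered; Caledon agreement on 5.1: 5.3.2.1 not covered. → 9%.
Line B: polypropylene → 5.3; film → 5.3.3; general-purpose → 5.3.3.1. Scheduled 14%. Caledon agreement on 5.1: 5.3.3.1 not covered; Caledon agreement on 5.4.1: 5.3.3.1 not covered; Caledon agreement on 5.1: 5.3.3.1 not covered. → 14%.
Line C: PET → 5.1; resin in primary form → 5.1.4; for construction → 5.1.4.2. Scheduled 25%. quota on 5.1.4 open → in-quota 1%; Caledon agreement on 5.1: RVC ≥ 50% → 13% available; Caledon agreement on 5.4.1: 5.1.4.2 not covered; Caledon agreement on 5.1: not wholly obtained; preference 13% not lower than 1% → no reduction. → 1%.
Line D: polyethylene → 5.2; film → 5.2.1; general-purpose → 5.2.1.3. Scheduled 33%. quota on 5.2 exhausted → over-quota 42%; Osteria agreement on 5.1.4.1: 5.2.1.3 not covered. → 42%.
Sum: 9% + 14% + 1% + 42% = 66%.

66%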